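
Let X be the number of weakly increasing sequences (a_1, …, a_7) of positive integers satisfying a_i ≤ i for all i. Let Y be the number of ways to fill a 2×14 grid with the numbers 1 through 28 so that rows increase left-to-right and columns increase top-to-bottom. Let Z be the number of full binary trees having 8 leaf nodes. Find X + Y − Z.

2674440

Weakly increasing sequences with a_i ≤ i biject with Dyck paths of semilength 7, so there are C_7. So X = C_7 = 429.
Standard Young tableaux of shape 2×n are counted by C_n; here n = 14. So Y = C_14 = 2674440.
Full binary trees with 8 leaves have 8−1 = 7 internal nodes, so there are C_7 of them. So Z = C_7 = 429.
X + Y − Z = 429 + 2674440 − 429 = 2674440.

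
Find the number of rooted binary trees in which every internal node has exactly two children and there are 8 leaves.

429

A full binary tree with L leaves has L−1 internal nodes and is counted by C_{L−1}; L = 8 gives C_7.
C_7 = C_6 · 2(2·6+1)/(6+2) = 132 · 26/8 = 429.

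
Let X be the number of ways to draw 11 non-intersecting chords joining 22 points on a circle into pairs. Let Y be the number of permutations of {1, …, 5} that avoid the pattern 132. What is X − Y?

58744

Pairing 22 circle points by 11 non-crossing chords gives C_11 matchings. So X = C_11 = 58786.
Permutations of [n] avoiding any single length-3 pattern are counted by C_n; here n = 5. So Y = C_5 = 42.
X − Y = 58786 − 42 = 58744.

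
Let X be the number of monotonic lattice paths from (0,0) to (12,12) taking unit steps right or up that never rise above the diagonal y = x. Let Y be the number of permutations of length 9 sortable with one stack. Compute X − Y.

203150

Monotone paths in an n×n grid that stay weakly below the diagonal are counted by C_n; here n = 12. So X = C_12 = 208012.
By Knuth's characterisation, the stack-sortable permutations of length 9 are the 231-avoiders, numbering C_9. So Y = C_9 = 4862.
X − Y = 208012 − 4862 = 203150.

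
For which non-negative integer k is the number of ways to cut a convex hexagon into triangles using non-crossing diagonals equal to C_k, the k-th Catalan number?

A convex 6-gon is triangulated into 4 triangles, and the number of such triangulations is the Catalan number C_{6−2} = C_4.

4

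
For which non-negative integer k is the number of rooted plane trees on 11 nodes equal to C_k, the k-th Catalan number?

Rooted ordered (plane) trees on m nodes have m−1 edges and are counted by C_{m−1}; m = 11 gives C_10.

10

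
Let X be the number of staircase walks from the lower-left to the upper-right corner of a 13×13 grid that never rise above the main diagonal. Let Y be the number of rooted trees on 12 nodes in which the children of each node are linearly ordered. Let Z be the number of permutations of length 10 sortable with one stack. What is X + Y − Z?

Monotone paths in an n×n grid that stay weakly below the diagonal are counted by C_n; here n = 13. So X = C_13 = 742900.
Rooted ordered (plane) trees on m nodes have m−1 edges and are counted by C_{m−1}; m = 12 gives C_11. So Y = C_11 = 58786.
By Knuth's characterisation, the stack-sortable permutations of length 10 are the 231-avoiders, numbering C_10. So Z = C_10 = 16796.
X + Y − Z = 742900 + 58786 − 16796 = 784890.

784890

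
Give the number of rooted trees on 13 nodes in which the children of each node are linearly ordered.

A rooted plane tree on 13 nodes has 12 edges, and such trees are counted by C_12.
C_12 = C(24,12)/13 = 2704156/13 = 208012.

208012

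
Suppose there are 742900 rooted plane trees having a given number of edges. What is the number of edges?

13

Rooted ordered trees with n edges are counted by C_n. Since C_13 = 742900, the index is 13.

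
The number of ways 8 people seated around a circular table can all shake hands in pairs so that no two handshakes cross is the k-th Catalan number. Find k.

4

With 8 = 2·4 people, non-crossing handshake pairings are non-crossing perfect matchings on a circle, counted by C_4.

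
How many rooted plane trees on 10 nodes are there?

Rooted ordered (plane) trees on m nodes have m−1 edges and are counted by C_{m−1}; m = 10 gives C_9.
C_9 = 4862.

4862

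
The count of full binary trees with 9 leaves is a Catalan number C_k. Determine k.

8

Full binary trees with 9 leaves have 9−1 = 8 internal nodes, so there are C_8 of them.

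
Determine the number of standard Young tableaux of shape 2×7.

Standard Young tableaux of shape 2×n are counted by C_n; here n = 7.
C_7 = C(14,7)/8 = 3432/8 = 429.

429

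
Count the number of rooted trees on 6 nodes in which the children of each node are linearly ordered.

42

Rooted ordered (plane) trees on m nodes have m−1 edges and are counted by C_{m−1}; m = 6 gives C_5.
C_5 = C(10,5)/6 = 252/6 = 42.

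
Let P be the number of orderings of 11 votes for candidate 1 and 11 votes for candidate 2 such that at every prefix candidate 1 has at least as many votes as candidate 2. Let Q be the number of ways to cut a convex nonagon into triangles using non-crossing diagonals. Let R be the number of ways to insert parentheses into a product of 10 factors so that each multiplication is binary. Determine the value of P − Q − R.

Reading a vote for the leader as '(' and for the other as ')' turns such a sequence into a balanced string of 11 pairs, so the count is C_11. So P = C_11 = 58786.
A convex 9-gon is triangulated into 7 triangles, and the number of such triangulations is the Catalan number C_{9−2} = C_7. So Q = C_7 = 429.
Parenthesizations of m factors correspond to full binary trees with m leaves, counted by C_{m−1}; m = 10 gives C_9. So R = C_9 = 4862.
P − Q − R = 58786 − 429 − 4862 = 53495.

53495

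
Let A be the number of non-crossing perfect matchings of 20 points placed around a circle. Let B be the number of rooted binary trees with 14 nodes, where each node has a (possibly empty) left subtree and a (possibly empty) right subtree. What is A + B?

2691236

Pairing 20 circle points by 10 non-crossing chords gives C_10 matchings. So A = C_10 = 16796.
There are C_n binary search tree shapes on n keys; with n = 14 that is C_14. So B = C_14 = 2674440.
A + B = 16796 + 2674440 = 2691236.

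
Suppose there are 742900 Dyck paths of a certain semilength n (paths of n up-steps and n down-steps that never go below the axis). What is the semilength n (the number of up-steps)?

13

Dyck paths of semilength n are counted by C_n, and C_13 = 742900.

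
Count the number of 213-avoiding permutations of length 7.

429

Permutations of [n] avoiding any single length-3 pattern are counted by C_n; here n = 7.
C_7 = C(14,7)/8 = 3432/8 = 429.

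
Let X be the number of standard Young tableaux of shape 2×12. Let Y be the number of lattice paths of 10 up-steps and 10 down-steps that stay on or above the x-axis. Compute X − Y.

Standard Young tableaux of shape 2×n are counted by C_n; here n = 12. So X = C_12 = 208012.
Dyck paths of semilength n (length 2n) are counted by C_n; here n = 10. So Y = C_10 = 16796.
X − Y = 208012 − 16796 = 191216.

191216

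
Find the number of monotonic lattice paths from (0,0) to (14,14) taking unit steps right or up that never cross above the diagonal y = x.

Sub-diagonal monotone paths from (0,0) to (14,14) biject with Dyck paths of semilength 14, giving C_14.
C_14 = C(28,14)/15 = 40116600/15 = 2674440.

2674440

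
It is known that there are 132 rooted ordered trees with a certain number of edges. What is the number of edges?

Rooted ordered trees with n edges are counted by C_n, and C_6 = 132.

6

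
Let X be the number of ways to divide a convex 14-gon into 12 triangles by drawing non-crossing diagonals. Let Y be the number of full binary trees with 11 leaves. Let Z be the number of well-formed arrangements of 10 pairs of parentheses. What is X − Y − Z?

Triangulations of a convex m-gon are counted by C_{m−2}; with m = 14 this is C_12. So X = C_12 = 208012.
Full binary trees with 11 leaves have 11−1 = 10 internal nodes, so there are C_10 of them. So Y = C_10 = 16796.
A balanced arrangement of 10 bracket pairs is a Dyck word of semilength 10, so the count is C_10. So Z = C_10 = 16796.
X − Y − Z = 208012 − 16796 − 16796 = 174420.

174420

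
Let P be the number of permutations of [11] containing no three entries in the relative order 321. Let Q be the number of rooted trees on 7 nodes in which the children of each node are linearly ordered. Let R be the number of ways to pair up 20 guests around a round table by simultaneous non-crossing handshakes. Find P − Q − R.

For any fixed pattern of length 3, the pattern-avoiding permutations of [11] number C_11. So P = C_11 = 58786.
Rooted ordered (plane) trees on m nodes have m−1 edges and are counted by C_{m−1}; m = 7 gives C_6. So Q = C_6 = 132.
With 20 = 2·10 people, non-crossing handshake pairings are non-crossing perfect matchings on a circle, counted by C_10. So R = C_10 = 16796.
P − Q − R = 58786 − 132 − 16796 = 41858.

41858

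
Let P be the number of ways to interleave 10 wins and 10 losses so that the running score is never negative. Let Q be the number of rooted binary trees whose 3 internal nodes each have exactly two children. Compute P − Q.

16791

Ballot sequences with n votes each where one side never trails are Dyck words, counted by C_n; here n = 10. So P = C_10 = 16796.
Full binary trees with n internal nodes are counted by C_n; here n = 3. So Q = C_3 = 5.
P − Q = 16796 − 5 = 16791.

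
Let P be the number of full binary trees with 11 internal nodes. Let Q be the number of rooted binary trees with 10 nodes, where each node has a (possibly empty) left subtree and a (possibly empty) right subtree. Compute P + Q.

The number of full binary trees on 11 internal nodes is the Catalan number C_11. So P = C_11 = 58786.
Binary trees (left/right distinguished) on n nodes are counted by C_n; here n = 10. So Q = C_10 = 16796.
P + Q = 58786 + 16796 = 75582.

75582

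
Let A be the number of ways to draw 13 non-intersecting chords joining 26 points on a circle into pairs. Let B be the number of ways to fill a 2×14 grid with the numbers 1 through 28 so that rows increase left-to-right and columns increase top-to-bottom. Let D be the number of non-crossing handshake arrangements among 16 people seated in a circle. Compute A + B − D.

3415910

Pairing 26 circle points by 13 non-crossing chords gives C_13 matchings. So A = C_13 = 742900.
By the hook-length formula (or a Dyck-path bijection), SYT of shape 2×14 number C_14. So B = C_14 = 2674440.
With 16 = 2·8 people, non-crossing handshake pairings are non-crossing perfect matchings on a circle, counted by C_8. So D = C_8 = 1430.
A + B − D = 742900 + 2674440 − 1430 = 3415910.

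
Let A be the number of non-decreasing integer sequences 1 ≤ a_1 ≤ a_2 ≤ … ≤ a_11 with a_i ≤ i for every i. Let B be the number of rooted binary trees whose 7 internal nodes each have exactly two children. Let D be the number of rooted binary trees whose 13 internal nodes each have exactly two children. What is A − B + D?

801257

Such sub-staircase sequences of length n are counted by C_n; here n = 11. So A = C_11 = 58786.
Full binary trees with n internal nodes are counted by C_n; here n = 7. So B = C_7 = 429.
The number of full binary trees on 13 internal nodes is the Catalan number C_13. So D = C_13 = 742900.
A − B + D = 58786 − 429 + 742900 = 801257.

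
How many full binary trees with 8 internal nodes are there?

1430

The number of full binary trees on 8 internal nodes is the Catalan number C_8.
C_8 = C(16,8)/9 = 12870/9 = 1430.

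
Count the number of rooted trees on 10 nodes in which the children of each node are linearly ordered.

4862

A rooted plane tree on 10 nodes has 9 edges, and such trees are counted by C_9.
C_9 = C(18,9)/10 = 48620/10 = 4862.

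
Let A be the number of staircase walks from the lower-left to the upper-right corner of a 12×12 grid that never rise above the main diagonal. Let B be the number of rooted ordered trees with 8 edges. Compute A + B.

Monotone paths in an n×n grid that stay weakly below the diagonal are counted by C_n; here n = 12. So A = C_12 = 208012.
Rooted ordered trees with n edges are counted by C_n; here n = 8. So B = C_8 = 1430.
A + B = 208012 + 1430 = 209442.

209442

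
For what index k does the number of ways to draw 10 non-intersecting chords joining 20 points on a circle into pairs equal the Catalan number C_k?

10

Pairing 20 circle points by 10 non-crossing chords gives C_10 matchings.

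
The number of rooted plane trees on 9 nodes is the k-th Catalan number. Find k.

Rooted ordered (plane) trees on m nodes have m−1 edges and are counted by C_{m−1}; m = 9 gives C_8.

8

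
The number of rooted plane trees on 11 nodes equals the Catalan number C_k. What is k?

Rooted ordered (plane) trees on m nodes have m−1 edges and are counted by C_{m−1}; m = 11 gives C_10.

10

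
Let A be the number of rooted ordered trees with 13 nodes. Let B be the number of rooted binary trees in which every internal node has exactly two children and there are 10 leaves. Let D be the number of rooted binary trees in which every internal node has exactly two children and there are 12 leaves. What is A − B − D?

A rooted plane tree on 13 nodes has 12 edges, and such trees are counted by C_12. So A = C_12 = 208012.
A full binary tree with L leaves has L−1 internal nodes and is counted by C_{L−1}; L = 10 gives C_9. So B = C_9 = 4862.
Full binary trees with 12 leaves have 12−1 = 11 internal nodes, so there are C_11 of them. So D = C_11 = 58786.
A − B − D = 208012 − 4862 − 58786 = 144364.

144364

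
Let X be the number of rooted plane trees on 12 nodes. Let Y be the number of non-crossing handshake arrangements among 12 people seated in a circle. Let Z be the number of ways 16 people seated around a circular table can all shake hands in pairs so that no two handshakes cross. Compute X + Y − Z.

57488

Rooted ordered (plane) trees on m nodes have m−1 edges and are counted by C_{m−1}; m = 12 gives C_11. So X = C_11 = 58786.
Non-crossing handshake pairings of 2n people are counted by C_n; 12 people gives n = 6. So Y = C_6 = 132.
Non-crossing handshake pairings of 2n people are counted by C_n; 16 people gives n = 8. So Z = C_8 = 1430.
X + Y − Z = 58786 + 132 − 1430 = 57488.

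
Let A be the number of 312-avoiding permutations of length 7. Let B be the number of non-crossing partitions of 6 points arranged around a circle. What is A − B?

For any fixed pattern of length 3, the pattern-avoiding permutations of [7] number C_7. So A = C_7 = 429.
Non-crossing partitions of an n-element set are counted by C_n; here n = 6. So B = C_6 = 132.
A − B = 429 − 132 = 297.

297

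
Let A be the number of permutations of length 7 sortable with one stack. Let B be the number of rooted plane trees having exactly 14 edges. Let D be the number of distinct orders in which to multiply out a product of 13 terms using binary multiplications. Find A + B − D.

2466857

Stack-sortable permutations are exactly the 231-avoiding ones, counted by C_n; here n = 7. So A = C_7 = 429.
A rooted plane tree with 14 edges has 15 nodes, and the count is C_14. So B = C_14 = 2674440.
Bracketing 13 factors into binary products is counted by C_{13−1} = C_12. So D = C_12 = 208012.
A + B − D = 429 + 2674440 − 208012 = 2466857.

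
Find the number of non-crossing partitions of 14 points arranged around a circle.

The non-crossing partitions of [14] form a lattice of size C_14.
C_14 = C(28,14)/15 = 40116600/15 = 2674440.

2674440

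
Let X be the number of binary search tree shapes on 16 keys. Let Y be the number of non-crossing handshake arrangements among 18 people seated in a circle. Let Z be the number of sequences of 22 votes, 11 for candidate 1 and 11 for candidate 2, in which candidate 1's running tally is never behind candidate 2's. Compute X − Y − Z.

35294022

Binary trees (left/right distinguished) on n nodes are counted by C_n; here n = 16. So X = C_16 = 35357670.
Non-crossing handshake pairings of 2n people are counted by C_n; 18 people gives n = 9. So Y = C_9 = 4862.
Reading a vote for the leader as '(' and for the other as ')' turns such a sequence into a balanced string of 11 pairs, so the count is C_11. So Z = C_11 = 58786.
X − Y − Z = 35357670 − 4862 − 58786 = 35294022.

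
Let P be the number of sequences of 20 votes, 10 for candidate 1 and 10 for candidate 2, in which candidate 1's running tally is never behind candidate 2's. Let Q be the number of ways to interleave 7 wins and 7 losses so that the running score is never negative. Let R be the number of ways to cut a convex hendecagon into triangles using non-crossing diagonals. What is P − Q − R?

Ballot sequences with n votes each where one side never trails are Dyck words, counted by C_n; here n = 10. So P = C_10 = 16796.
Ballot sequences with n votes each where one side never trails are Dyck words, counted by C_n; here n = 7. So Q = C_7 = 429.
A convex 11-gon is triangulated into 9 triangles, and the number of such triangulations is the Catalan number C_{11−2} = C_9. So R = C_9 = 4862.
P − Q − R = 16796 − 429 − 4862 = 11505.

11505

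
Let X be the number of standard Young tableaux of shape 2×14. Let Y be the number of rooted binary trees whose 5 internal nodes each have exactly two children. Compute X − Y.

2674398

By the hook-length formula (or a Dyck-path bijection), SYT of shape 2×14 number C_14. So X = C_14 = 2674440.
Full binary trees with n internal nodes are counted by C_n; here n = 5. So Y = C_5 = 42.
X − Y = 2674440 − 42 = 2674398.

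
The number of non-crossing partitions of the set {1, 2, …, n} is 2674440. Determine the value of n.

14

Non-crossing partitions of [n] are counted by C_n. The Catalan number equal to 2674440 is C_14.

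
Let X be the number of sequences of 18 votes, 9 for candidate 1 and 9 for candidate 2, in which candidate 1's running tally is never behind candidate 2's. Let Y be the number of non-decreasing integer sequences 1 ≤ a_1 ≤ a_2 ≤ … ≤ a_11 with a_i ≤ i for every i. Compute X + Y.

Ballot sequences with n votes each where one side never trails are Dyck words, counted by C_n; here n = 9. So X = C_9 = 4862.
Such sub-staircase sequences of length n are counted by C_n; here n = 11. So Y = C_11 = 58786.
X + Y = 4862 + 58786 = 63648.

63648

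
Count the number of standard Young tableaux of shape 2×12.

208012

By the hook-length formula (or a Dyck-path bijection), SYT of shape 2×12 number C_12.
C_12 = C(24,12)/13 = 2704156/13 = 208012.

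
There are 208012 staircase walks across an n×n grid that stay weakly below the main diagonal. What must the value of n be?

Such diagonal-avoiding paths in an n×n grid are counted by C_n, and C_12 = 208012.

12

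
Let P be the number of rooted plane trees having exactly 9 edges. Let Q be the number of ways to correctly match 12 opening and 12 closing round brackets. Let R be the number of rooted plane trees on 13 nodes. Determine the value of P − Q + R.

A rooted plane tree with 9 edges has 10 nodes, and the count is C_9. So P = C_9 = 4862.
Balanced strings of n pairs of brackets are counted by C_n; here n = 12. So Q = C_12 = 208012.
Rooted ordered (plane) trees on m nodes have m−1 edges and are counted by C_{m−1}; m = 13 gives C_12. So R = C_12 = 208012.
P − Q + R = 4862 − 208012 + 208012 = 4862.

4862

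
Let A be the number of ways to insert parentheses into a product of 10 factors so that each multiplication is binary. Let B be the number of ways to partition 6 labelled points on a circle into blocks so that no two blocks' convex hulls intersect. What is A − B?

4730

Bracketing 10 factors into binary products is counted by C_{10−1} = C_9. So A = C_9 = 4862.
The non-crossing partitions of [6] form a lattice of size C_6. So B = C_6 = 132.
A − B = 4862 − 132 = 4730.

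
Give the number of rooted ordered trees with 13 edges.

742900

A rooted plane tree with 13 edges has 14 nodes, and the count is C_13.
C_13 = C(26,13)/14 = 10400600/14 = 742900.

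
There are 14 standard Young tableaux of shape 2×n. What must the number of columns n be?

Standard Young tableaux of shape 2×n are counted by C_n. Since C_4 = 14, the index is 4.

4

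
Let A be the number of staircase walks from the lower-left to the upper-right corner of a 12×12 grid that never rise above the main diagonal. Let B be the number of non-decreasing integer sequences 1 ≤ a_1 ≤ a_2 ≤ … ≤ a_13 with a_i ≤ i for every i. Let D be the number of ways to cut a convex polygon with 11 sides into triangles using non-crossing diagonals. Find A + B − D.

Monotone paths in an n×n grid that stay weakly below the diagonal are counted by C_n; here n = 12. So A = C_12 = 208012.
Weakly increasing sequences with a_i ≤ i biject with Dyck paths of semilength 13, so there are C_13. So B = C_13 = 742900.
Triangulations of a convex m-gon are counted by C_{m−2}; with m = 11 this is C_9. So D = C_9 = 4862.
A + B − D = 208012 + 742900 − 4862 = 946050.

946050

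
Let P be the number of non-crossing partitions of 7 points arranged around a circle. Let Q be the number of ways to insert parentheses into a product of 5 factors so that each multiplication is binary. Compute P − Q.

The non-crossing partitions of [7] form a lattice of size C_7. So P = C_7 = 429.
Ways to associate a product of 5 factors correspond to binary trees on 5 leaves, so the count is C_4. So Q = C_4 = 14.
P − Q = 429 − 14 = 415.

415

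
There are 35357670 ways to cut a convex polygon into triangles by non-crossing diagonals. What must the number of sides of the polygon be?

Triangulations of a convex m-gon are counted by C_{m−2}, and C_16 = 35357670.
So m − 2 = 16, giving m = 18 sides.

18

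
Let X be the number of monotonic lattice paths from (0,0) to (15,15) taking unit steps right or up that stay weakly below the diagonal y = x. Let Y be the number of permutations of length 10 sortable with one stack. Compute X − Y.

9678049

Sub-diagonal monotone paths from (0,0) to (15,15) biject with Dyck paths of semilength 15, giving C_15. So X = C_15 = 9694845.
Stack-sortable permutations are exactly the 231-avoiding ones, counted by C_n; here n = 10. So Y = C_10 = 16796.
X − Y = 9694845 − 16796 = 9678049.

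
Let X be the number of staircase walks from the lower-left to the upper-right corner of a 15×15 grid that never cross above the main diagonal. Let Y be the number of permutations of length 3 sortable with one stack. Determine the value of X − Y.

Sub-diagonal monotone paths from (0,0) to (15,15) biject with Dyck paths of semilength 15, giving C_15. So X = C_15 = 9694845.
By Knuth's characterisation, the stack-sortable permutations of length 3 are the 231-avoiders, numbering C_3. So Y = C_3 = 5.
X − Y = 9694845 − 5 = 9694840.

9694840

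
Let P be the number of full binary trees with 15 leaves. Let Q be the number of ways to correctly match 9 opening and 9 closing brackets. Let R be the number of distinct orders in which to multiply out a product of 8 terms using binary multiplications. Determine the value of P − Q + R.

2670007

A full binary tree with L leaves has L−1 internal nodes and is counted by C_{L−1}; L = 15 gives C_14. So P = C_14 = 2674440.
With 9 pairs the number of balanced bracket strings is the Catalan number C_9. So Q = C_9 = 4862.
Parenthesizations of m factors correspond to full binary trees with m leaves, counted by C_{m−1}; m = 8 gives C_7. So R = C_7 = 429.
P − Q + R = 2674440 − 4862 + 429 = 2670007.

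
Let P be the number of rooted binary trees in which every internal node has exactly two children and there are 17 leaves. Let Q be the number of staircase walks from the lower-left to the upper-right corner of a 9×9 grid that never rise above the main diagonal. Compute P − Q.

Full binary trees with 17 leaves have 17−1 = 16 internal nodes, so there are C_16 of them. So P = C_16 = 35357670.
Monotone paths in an n×n grid that stay weakly below the diagonal are counted by C_n; here n = 9. So Q = C_9 = 4862.
P − Q = 35357670 − 4862 = 35352808.

35352808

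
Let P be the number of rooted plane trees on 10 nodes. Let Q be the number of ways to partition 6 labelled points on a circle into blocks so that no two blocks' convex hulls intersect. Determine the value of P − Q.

A rooted plane tree on 10 nodes has 9 edges, and such trees are counted by C_9. So P = C_9 = 4862.
The non-crossing partitions of [6] form a lattice of size C_6. So Q = C_6 = 132.
P − Q = 4862 − 132 = 4730.

4730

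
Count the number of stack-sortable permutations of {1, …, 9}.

4862

By Knuth's characterisation, the stack-sortable permutations of length 9 are the 231-avoiders, numbering C_9.
C_9 = C(18,9)/10 = 48620/10 = 4862.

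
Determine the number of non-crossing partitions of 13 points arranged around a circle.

The non-crossing partitions of [13] form a lattice of size C_13.
C_13 = 742900.

742900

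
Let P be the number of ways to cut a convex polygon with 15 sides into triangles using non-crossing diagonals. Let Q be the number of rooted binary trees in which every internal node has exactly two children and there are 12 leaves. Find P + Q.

Triangulations of a convex m-gon are counted by C_{m−2}; with m = 15 this is C_13. So P = C_13 = 742900.
Full binary trees with 12 leaves have 12−1 = 11 internal nodes, so there are C_11 of them. So Q = C_11 = 58786.
P + Q = 742900 + 58786 = 801686.

801686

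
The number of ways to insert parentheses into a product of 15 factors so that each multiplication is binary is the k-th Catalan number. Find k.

Ways to associate a product of 15 factors correspond to binary trees on 15 leaves, so the count is C_14.

14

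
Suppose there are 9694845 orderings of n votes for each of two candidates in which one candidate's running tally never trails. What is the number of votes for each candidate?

Such ballot sequences with n votes each are counted by C_n, and C_15 = 9694845.

15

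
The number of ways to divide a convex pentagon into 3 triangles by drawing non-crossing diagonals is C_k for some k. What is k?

A convex 5-gon is triangulated into 3 triangles, and the number of such triangulations is the Catalan number C_{5−2} = C_3.

3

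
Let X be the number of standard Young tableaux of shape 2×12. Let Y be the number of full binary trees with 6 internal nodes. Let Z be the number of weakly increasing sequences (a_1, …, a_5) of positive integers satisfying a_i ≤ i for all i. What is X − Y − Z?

207838

By the hook-length formula (or a Dyck-path bijection), SYT of shape 2×12 number C_12. So X = C_12 = 208012.
Full binary trees with n internal nodes are counted by C_n; here n = 6. So Y = C_6 = 132.
Weakly increasing sequences with a_i ≤ i biject with Dyck paths of semilength 5, so there are C_5. So Z = C_5 = 42.
X − Y − Z = 208012 − 132 − 42 = 207838.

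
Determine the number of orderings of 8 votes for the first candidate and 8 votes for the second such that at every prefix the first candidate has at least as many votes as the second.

Ballot sequences with n votes each where one side never trails are Dyck words, counted by C_n; here n = 8.
C_8 = C_7 · 2(2·7+1)/(7+2) = 429 · 30/9 = 1430.

1430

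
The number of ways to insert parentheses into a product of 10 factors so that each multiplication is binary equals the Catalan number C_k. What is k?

Ways to associate a product of 10 factors correspond to binary trees on 10 leaves, so the count is C_9.

9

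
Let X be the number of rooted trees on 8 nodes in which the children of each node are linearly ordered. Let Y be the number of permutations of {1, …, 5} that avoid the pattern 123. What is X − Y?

A rooted plane tree on 8 nodes has 7 edges, and such trees are counted by C_7. So X = C_7 = 429.
Permutations of [n] avoiding any single length-3 pattern are counted by C_n; here n = 5. So Y = C_5 = 42.
X − Y = 429 − 42 = 387.

387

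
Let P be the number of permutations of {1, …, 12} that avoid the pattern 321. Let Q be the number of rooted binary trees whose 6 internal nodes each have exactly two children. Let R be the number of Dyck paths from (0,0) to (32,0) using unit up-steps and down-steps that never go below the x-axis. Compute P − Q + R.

Permutations of [n] avoiding any single length-3 pattern are counted by C_n; here n = 12. So P = C_12 = 208012.
Full binary trees with n internal nodes are counted by C_n; here n = 6. So Q = C_6 = 132.
Paths of 16 up- and 16 down-steps that never dip below the axis are Dyck paths; their count is C_16. So R = C_16 = 35357670.
P − Q + R = 208012 − 132 + 35357670 = 35565550.

35565550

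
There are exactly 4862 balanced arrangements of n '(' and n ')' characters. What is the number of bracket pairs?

9

Balanced strings of n bracket-pairs are counted by C_n, and C_9 = 4862.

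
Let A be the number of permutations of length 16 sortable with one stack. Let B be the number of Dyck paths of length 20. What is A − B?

35340874

Stack-sortable permutations are exactly the 231-avoiding ones, counted by C_n; here n = 16. So A = C_16 = 35357670.
Dyck paths of semilength n (length 2n) are counted by C_n; here n = 10. So B = C_10 = 16796.
A − B = 35357670 − 16796 = 35340874.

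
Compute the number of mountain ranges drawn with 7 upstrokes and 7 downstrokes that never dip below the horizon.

Paths of 7 up- and 7 down-steps that never dip below the axis are Dyck paths; their count is C_7.
C_7 = C(14,7)/8 = 3432/8 = 429.

429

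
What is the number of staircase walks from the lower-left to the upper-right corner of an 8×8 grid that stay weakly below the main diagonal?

Sub-diagonal monotone paths from (0,0) to (8,8) biject with Dyck paths of semilength 8, giving C_8.
C_8 = C_7 · 2(2·7+1)/(7+2) = 429 · 30/9 = 1430.

1430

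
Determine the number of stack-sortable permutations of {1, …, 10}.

16796

Stack-sortable permutations are exactly the 231-avoiding ones, counted by C_n; here n = 10.
C_10 = C(20,10)/11 = 184756/11 = 16796.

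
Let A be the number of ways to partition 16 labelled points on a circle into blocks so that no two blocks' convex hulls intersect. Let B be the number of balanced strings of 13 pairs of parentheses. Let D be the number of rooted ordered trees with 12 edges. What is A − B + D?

Non-crossing partitions of an n-element set are counted by C_n; here n = 16. So A = C_16 = 35357670.
A balanced arrangement of 13 bracket pairs is a Dyck word of semilength 13, so the count is C_13. So B = C_13 = 742900.
Rooted ordered trees with n edges are counted by C_n; here n = 12. So D = C_12 = 208012.
A − B + D = 35357670 − 742900 + 208012 = 34822782.

34822782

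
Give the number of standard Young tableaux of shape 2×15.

By the hook-length formula (or a Dyck-path bijection), SYT of shape 2×15 number C_15.
C_15 = 9694845.

9694845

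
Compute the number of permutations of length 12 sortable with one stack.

By Knuth's characterisation, the stack-sortable permutations of length 12 are the 231-avoiders, numbering C_12.
C_12 = 208012.

208012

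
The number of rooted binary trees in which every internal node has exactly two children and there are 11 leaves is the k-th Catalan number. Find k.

10

Full binary trees with 11 leaves have 11−1 = 10 internal nodes, so there are C_10 of them.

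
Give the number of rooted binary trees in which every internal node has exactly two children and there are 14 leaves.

A full binary tree with L leaves has L−1 internal nodes and is counted by C_{L−1}; L = 14 gives C_13.
C_13 = 742900.

742900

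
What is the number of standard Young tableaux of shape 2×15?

9694845

By the hook-length formula (or a Dyck-path bijection), SYT of shape 2×15 number C_15.
C_15 = C(30,15)/16 = 155117520/16 = 9694845.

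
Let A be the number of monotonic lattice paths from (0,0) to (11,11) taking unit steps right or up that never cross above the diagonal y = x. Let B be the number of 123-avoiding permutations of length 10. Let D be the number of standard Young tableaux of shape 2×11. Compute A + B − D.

Sub-diagonal monotone paths from (0,0) to (11,11) biject with Dyck paths of semilength 11, giving C_11. So A = C_11 = 58786.
For any fixed pattern of length 3, the pattern-avoiding permutations of [10] number C_10. So B = C_10 = 16796.
By the hook-length formula (or a Dyck-path bijection), SYT of shape 2×11 number C_11. So D = C_11 = 58786.
A + B − D = 58786 + 16796 − 58786 = 16796.

16796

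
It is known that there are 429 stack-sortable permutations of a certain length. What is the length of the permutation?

Stack-sortable permutations of [n] are counted by C_n. Since C_7 = 429, the index is 7.

7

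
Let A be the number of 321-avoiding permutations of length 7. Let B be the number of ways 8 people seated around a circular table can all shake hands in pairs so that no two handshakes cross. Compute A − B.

415

Permutations of [n] avoiding any single length-3 pattern are counted by C_n; here n = 7. So A = C_7 = 429.
With 8 = 2·4 people, non-crossing handshake pairings are non-crossing perfect matchings on a circle, counted by C_4. So B = C_4 = 14.
A − B = 429 − 14 = 415.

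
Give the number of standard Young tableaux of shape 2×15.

By the hook-length formula (or a Dyck-path bijection), SYT of shape 2×15 number C_15.
C_15 = C_14 · 2(2·14+1)/(14+2) = 2674440 · 58/16 = 9694845.

9694845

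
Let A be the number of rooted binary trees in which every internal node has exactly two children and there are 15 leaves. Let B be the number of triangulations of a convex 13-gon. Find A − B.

2615654

Full binary trees with 15 leaves have 15−1 = 14 internal nodes, so there are C_14 of them. So A = C_14 = 2674440.
A convex 13-gon is triangulated into 11 triangles, and the number of such triangulations is the Catalan number C_{13−2} = C_11. So B = C_11 = 58786.
A − B = 2674440 − 58786 = 2615654.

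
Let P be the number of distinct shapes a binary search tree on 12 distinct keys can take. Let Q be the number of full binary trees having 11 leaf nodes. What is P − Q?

There are C_n binary search tree shapes on n keys; with n = 12 that is C_12. So P = C_12 = 208012.
A full binary tree with L leaves has L−1 internal nodes and is counted by C_{L−1}; L = 11 gives C_10. So Q = C_10 = 16796.
P − Q = 208012 − 16796 = 191216.

191216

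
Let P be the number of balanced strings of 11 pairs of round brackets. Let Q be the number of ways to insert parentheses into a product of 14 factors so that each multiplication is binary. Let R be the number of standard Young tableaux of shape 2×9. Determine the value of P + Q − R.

With 11 pairs the number of balanced bracket strings is the Catalan number C_11. So P = C_11 = 58786.
Bracketing 14 factors into binary products is counted by C_{14−1} = C_13. So Q = C_13 = 742900.
By the hook-length formula (or a Dyck-path bijection), SYT of shape 2×9 number C_9. So R = C_9 = 4862.
P + Q − R = 58786 + 742900 − 4862 = 796824.

796824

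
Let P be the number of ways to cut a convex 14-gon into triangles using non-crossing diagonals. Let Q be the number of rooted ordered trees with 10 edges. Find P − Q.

A convex 14-gon is triangulated into 12 triangles, and the number of such triangulations is the Catalan number C_{14−2} = C_12. So P = C_12 = 208012.
Rooted ordered trees with n edges are counted by C_n; here n = 10. So Q = C_10 = 16796.
P − Q = 208012 − 16796 = 191216.

191216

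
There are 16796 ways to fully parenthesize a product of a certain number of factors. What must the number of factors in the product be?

11

Parenthesizations of m factors are counted by C_{m−1}. The Catalan number equal to 16796 is C_10.
So the index is 10, and the number of factors is 10 + 1 = 11.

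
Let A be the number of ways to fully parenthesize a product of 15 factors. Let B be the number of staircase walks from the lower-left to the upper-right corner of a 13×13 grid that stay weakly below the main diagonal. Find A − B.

1931540

Bracketing 15 factors into binary products is counted by C_{15−1} = C_14. So A = C_14 = 2674440.
Sub-diagonal monotone paths from (0,0) to (13,13) biject with Dyck paths of semilength 13, giving C_13. So B = C_13 = 742900.
A − B = 2674440 − 742900 = 1931540.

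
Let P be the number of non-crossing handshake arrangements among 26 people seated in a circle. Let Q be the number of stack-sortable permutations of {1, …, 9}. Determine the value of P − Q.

Non-crossing handshake pairings of 2n people are counted by C_n; 26 people gives n = 13. So P = C_13 = 742900.
Stack-sortable permutations are exactly the 231-avoiding ones, counted by C_n; here n = 9. So Q = C_9 = 4862.
P − Q = 742900 − 4862 = 738038.

738038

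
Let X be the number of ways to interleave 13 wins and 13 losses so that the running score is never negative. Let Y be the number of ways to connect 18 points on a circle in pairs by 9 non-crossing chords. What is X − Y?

Ballot sequences with n votes each where one side never trails are Dyck words, counted by C_n; here n = 13. So X = C_13 = 742900.
Non-crossing perfect matchings of 2n points on a circle are counted by C_n; with 18 points, n = 9. So Y = C_9 = 4862.
X − Y = 742900 − 4862 = 738038.

738038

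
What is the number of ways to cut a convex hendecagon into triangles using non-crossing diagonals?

4862

Triangulations of a convex m-gon are counted by C_{m−2}; with m = 11 this is C_9.
C_9 = C(18,9)/10 = 48620/10 = 4862.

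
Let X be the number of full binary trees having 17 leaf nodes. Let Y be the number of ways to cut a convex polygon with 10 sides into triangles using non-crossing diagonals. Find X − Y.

35356240

A full binary tree with L leaves has L−1 internal nodes and is counted by C_{L−1}; L = 17 gives C_16. So X = C_16 = 35357670.
Triangulations of a convex m-gon are counted by C_{m−2}; with m = 10 this is C_8. So Y = C_8 = 1430.
X − Y = 35357670 − 1430 = 35356240.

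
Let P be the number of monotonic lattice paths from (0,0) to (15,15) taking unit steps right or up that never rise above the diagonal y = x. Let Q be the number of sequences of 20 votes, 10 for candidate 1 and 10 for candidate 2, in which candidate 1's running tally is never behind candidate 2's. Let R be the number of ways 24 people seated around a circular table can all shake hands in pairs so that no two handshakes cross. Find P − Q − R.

Sub-diagonal monotone paths from (0,0) to (15,15) biject with Dyck paths of semilength 15, giving C_15. So P = C_15 = 9694845.
Ballot sequences with n votes each where one side never trails are Dyck words, counted by C_n; here n = 10. So Q = C_10 = 16796.
Non-crossing handshake pairings of 2n people are counted by C_n; 24 people gives n = 12. So R = C_12 = 208012.
P − Q − R = 9694845 − 16796 − 208012 = 9470037.

9470037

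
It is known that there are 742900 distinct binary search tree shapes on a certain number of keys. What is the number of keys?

13

Binary search tree shapes on n keys are counted by C_n; 742900 = C_13.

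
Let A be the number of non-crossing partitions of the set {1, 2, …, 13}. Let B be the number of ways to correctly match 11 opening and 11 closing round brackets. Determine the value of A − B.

Non-crossing partitions of an n-element set are counted by C_n; here n = 13. So A = C_13 = 742900.
With 11 pairs the number of balanced bracket strings is the Catalan number C_11. So B = C_11 = 58786.
A − B = 742900 − 58786 = 684114.

684114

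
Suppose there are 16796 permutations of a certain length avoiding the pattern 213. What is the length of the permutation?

Permutations of [n] avoiding a fixed length-3 pattern are counted by C_n. The Catalan number equal to 16796 is C_10.

10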